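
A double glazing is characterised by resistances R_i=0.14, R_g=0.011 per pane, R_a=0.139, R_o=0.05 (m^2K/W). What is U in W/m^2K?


Total thermal resistance (series):
  R_total = R_in + R_glass + R_air + R_glass + R_out
  R_total = 0.14 + 0.011 + 0.139 + 0.011 + 0.05 = 0.351 m^2K/W
U-value = 1 / R_total = 1 / 0.351 = 2.849 W/m^2K

2.849 W/m^2K


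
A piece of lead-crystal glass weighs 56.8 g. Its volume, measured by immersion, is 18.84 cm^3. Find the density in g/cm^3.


Use the definition of density:
  rho = mass / volume
  rho = 56.8 / 18.84 = 3.015 g/cm^3

3.015 g/cm^3


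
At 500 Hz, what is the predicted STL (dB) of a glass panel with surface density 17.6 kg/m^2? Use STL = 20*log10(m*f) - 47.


Mass law: STL = 20 * log10(m * f) - 47
  m * f = 17.6 * 500 = 8800
  log10(8800) = 3.94448
  STL = 20 * 3.94448 - 47 = 78.8896 - 47 = 31.9 dB

31.9 dB


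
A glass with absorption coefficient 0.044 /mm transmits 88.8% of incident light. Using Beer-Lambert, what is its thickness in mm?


Rearrange T = exp(-alpha * thickness):
  thickness = -ln(T) / alpha
  T = 88.8/100 = 0.888
  ln(T) = -0.11878
  -ln(T) = 0.11878
  thickness = 0.11878 / 0.044 = 2.7 mm

2.7 mm


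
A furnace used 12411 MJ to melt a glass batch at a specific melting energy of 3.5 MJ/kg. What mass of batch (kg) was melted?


Rearrange E = m * s for m:
  m = E / s
  m = 12411 / 3.5 = 3546.0 kg

3546.0 kg


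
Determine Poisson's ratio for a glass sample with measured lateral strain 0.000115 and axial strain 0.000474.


Poisson's ratio: nu = lateral strain / axial strain
  nu = 0.000115 / 0.000474 = 0.2426

0.2426


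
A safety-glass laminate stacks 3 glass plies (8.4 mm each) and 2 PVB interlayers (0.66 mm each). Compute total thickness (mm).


Total thickness = glass contribution + PVB contribution
  Glass: 3 * 8.4 = 25.2 mm
  PVB: 2 * 0.66 = 1.32 mm
  Total = 25.2 + 1.32 = 26.52 mm

26.52 mm


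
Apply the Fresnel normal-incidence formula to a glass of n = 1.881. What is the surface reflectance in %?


Fresnel reflectance at normal incidence:
  R = ((n - 1)/(n + 1))^2
  (n - 1)/(n + 1) = (1.881 - 1)/(1.881 + 1) = 0.305797
  R = 0.305797^2 = 0.0935118
  R(%) = 0.0935118 * 100 = 9.351%

9.351%


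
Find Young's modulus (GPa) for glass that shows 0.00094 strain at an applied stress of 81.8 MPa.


Young's modulus: E = stress / strain
  E = 81.8 MPa / 0.00094 = 87021.28 MPa
Convert to GPa: 87021.28 / 1000 = 87.02 GPa

87.02 GPa


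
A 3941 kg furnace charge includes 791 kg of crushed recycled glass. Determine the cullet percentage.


Cullet ratio = (cullet mass / total batch mass) * 100
  Ratio = 791 / 3941 * 100 = 20.07%

20.07%


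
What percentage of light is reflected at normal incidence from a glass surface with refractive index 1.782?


Fresnel reflectance at normal incidence:
  R = ((n - 1)/(n + 1))^2
  (n - 1)/(n + 1) = (1.782 - 1)/(1.782 + 1) = 0.281093
  R = 0.281093^2 = 0.0790133
  R(%) = 0.0790133 * 100 = 7.901%

7.901%


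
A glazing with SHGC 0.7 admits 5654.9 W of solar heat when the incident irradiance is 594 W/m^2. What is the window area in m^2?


Rearrange Q = Area * SHGC * Irradiance:
  Area = Q / (SHGC * Irradiance)
  Area = 5654.9 / (0.7 * 594) = 13.6 m^2

13.6 m^2


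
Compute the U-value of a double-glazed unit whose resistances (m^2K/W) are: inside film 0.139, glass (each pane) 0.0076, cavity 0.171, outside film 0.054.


Total thermal resistance (series):
  R_total = R_in + R_glass + R_air + R_glass + R_out
  R_total = 0.139 + 0.0076 + 0.171 + 0.0076 + 0.054 = 0.3792 m^2K/W
U-value = 1 / R_total = 1 / 0.3792 = 2.637 W/m^2K

2.637 W/m^2K


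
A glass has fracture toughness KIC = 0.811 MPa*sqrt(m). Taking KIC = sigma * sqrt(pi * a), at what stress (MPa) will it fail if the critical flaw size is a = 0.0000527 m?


Rearrange KIC = sigma * sqrt(pi * a):
  sigma = KIC / sqrt(pi * a)
  sqrt(pi * 0.0000527) = 0.012867
  sigma = 0.811 / 0.012867 = 63.03 MPa

63.03 MPa


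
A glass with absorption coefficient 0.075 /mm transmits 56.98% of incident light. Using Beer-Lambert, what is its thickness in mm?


Rearrange T = exp(-alpha * thickness):
  thickness = -ln(T) / alpha
  T = 56.98/100 = 0.5698
  ln(T) = -0.56247
  -ln(T) = 0.56247
  thickness = 0.56247 / 0.075 = 7.5 mm

7.5 mm


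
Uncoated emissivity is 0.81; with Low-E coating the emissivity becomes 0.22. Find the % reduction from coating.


Percentage reduction = (1 - coated/uncoated) * 100
  Ratio = 0.22 / 0.81 = 0.2716
  Reduction = (1 - 0.2716) * 100 = 72.8%

72.8%


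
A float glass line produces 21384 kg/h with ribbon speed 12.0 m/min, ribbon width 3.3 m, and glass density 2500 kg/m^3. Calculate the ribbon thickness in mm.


Ribbon cross-section from mass balance:
  Volume rate = throughput / density = 21384 / 2500 = 8.5536 m^3/h
  thickness = volume rate / (speed * 60 * width), i.e.
  thickness = throughput / (60 * speed * width * density) * 1000
  thickness = 21384 / (60 * 12.0 * 3.3 * 2500) * 1000 = 3.6 mm

3.6 mm


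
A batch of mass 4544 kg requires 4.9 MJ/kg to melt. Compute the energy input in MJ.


Total energy = mass * specific energy
  E = 4544 * 4.9 = 22265.6 MJ

22265.6 MJ


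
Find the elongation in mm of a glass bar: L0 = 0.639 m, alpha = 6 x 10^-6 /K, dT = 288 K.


Thermal expansion formula: dL = alpha * L0 * dT
  dL = (6 x 10^-6) * 0.639 * 288 = 0.00110419 m
Convert to mm: 0.00110419 * 1000 = 1.1042 mm

1.1042 mm


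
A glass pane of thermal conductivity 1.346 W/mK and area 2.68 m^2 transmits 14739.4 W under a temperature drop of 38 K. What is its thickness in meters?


Fourier's law: t = k * A * dT / Q
  t = 1.346 * 2.68 * 38 / 14739.4
  t = 137.07664 / 14739.4 = 0.0093 m

0.0093 m


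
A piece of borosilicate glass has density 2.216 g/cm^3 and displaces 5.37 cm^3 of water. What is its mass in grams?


Rearrange rho = m / V:
  m = rho * V
  m = 2.216 * 5.37 = 11.9 g

11.9 g


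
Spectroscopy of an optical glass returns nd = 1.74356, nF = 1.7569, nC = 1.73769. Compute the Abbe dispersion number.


Abbe number formula: Vd = (nd - 1) / (nF - nC)
  nd - 1 = 1.74356 - 1 = 0.74356
  nF - nC = 1.7569 - 1.73769 = 0.01921
  Vd = 0.74356 / 0.01921 = 38.71

38.71


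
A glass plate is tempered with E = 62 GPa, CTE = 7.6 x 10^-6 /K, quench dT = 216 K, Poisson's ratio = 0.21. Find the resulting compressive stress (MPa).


Tempering stress: sigma = E * alpha * dT / (1 - nu)
  E (MPa) = 62 * 1000 = 62000
  Numerator = 62000 * (7.6 x 10^-6) * 216 = 101.7792
  Denominator = 1 - 0.21 = 0.79
  sigma = 101.7792 / 0.79 = 128.8 MPa

128.8 MPa


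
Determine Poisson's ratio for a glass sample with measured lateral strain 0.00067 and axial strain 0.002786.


Poisson's ratio: nu = lateral strain / axial strain
  nu = 0.00067 / 0.002786 = 0.2405

0.2405


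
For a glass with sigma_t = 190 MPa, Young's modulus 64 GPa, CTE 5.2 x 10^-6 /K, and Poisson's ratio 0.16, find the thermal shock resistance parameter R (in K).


Thermal shock resistance: R = sigma * (1 - nu) / (E * alpha)
  Numerator = 190 * (1 - 0.16) = 159.6
  Denominator = 64 * 1000 * (5.2 x 10^-6) = 0.3328
  R = 159.6 / 0.3328 = 479.6 K

479.6 K


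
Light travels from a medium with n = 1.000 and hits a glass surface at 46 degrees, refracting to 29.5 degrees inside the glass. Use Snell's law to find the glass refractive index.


Apply Snell's law: n1 * sin(theta1) = n2 * sin(theta2)
  n2 = n1 * sin(theta1) / sin(theta2)
  sin(46) = 0.71934
  sin(29.5) = 0.492424
  n2 = 1.000 * 0.71934 / 0.492424 = 1.4608

1.4608


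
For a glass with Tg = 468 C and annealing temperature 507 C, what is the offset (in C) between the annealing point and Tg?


Offset = T_anneal - Tg:
  offset = 507 - 468 = 39 C

39 C


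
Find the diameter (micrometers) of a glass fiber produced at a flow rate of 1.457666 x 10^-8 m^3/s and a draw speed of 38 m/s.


Cross-sectional area from continuity:
  A = Q / v = 1.457666 x 10^-8 / 38 = 3.835963 x 10^-10 m^2
Diameter from circular cross-section:
  d = sqrt(4A / pi) * 10^6 (m -> um)
  d = sqrt(4 * 3.835963 x 10^-10 / pi) * 10^6 = 22.1 um

22.1 um


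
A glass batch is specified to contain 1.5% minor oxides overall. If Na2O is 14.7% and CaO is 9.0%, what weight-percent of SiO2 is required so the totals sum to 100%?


Known pieces sum to 100%:
  SiO2 = 100 - (others + Na2O + CaO)
  SiO2 = 100 - (1.5 + 14.7 + 9.0) = 74.8%

74.8%


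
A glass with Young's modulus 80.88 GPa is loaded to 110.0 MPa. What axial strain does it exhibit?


Rearrange E = sigma / epsilon:
  epsilon = sigma / E
  E (MPa) = 80.88 * 1000 = 80880
  epsilon = 110.0 / 80880 = 0.00136

0.00136


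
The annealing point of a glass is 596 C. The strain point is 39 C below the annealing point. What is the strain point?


Strain point = annealing point - difference:
  T_strain = 596 - 39 = 557 C

557 C


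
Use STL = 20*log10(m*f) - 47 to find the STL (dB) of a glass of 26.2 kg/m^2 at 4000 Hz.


Mass law: STL = 20 * log10(m * f) - 47
  m * f = 26.2 * 4000 = 104800
  log10(104800) = 5.02036
  STL = 20 * 5.02036 - 47 = 100.4072 - 47 = 53.4 dB

53.4 dB


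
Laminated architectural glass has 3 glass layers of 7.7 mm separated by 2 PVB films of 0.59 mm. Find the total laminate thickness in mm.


Total thickness = glass contribution + PVB contribution
  Glass: 3 * 7.7 = 23.1 mm
  PVB: 2 * 0.59 = 1.18 mm
  Total = 23.1 + 1.18 = 24.28 mm

24.28 mm


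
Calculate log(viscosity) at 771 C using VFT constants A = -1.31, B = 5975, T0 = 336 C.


VFT equation: log(eta) = A + B / (T - T0)
  T - T0 = 771 - 336 = 435
  B / (T - T0) = 5975 / 435 = 13.736
  log(eta) = -1.31 + 13.736 = 12.426

12.426


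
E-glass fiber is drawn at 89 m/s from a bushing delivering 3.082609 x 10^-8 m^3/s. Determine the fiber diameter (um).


Cross-sectional area from continuity:
  A = Q / v = 3.082609 x 10^-8 / 89 = 3.463606 x 10^-10 m^2
Diameter from circular cross-section:
  d = sqrt(4A / pi) * 10^6 (m -> um)
  d = sqrt(4 * 3.463606 x 10^-10 / pi) * 10^6 = 21.0 um

21.0 um


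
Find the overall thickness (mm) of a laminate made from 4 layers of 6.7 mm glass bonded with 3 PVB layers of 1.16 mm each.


Total thickness = glass contribution + PVB contribution
  Glass: 4 * 6.7 = 26.8 mm
  PVB: 3 * 1.16 = 3.48 mm
  Total = 26.8 + 3.48 = 30.28 mm

30.28 mm


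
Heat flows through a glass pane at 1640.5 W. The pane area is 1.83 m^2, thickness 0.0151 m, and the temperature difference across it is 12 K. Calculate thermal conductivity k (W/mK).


Fourier's law rearranged: k = Q * t / (A * dT)
  Numerator = 1640.5 * 0.0151 = 24.77155
  Denominator = 1.83 * 12 = 21.96
  k = 24.77155 / 21.96 = 1.128 W/mK

1.128 W/mK


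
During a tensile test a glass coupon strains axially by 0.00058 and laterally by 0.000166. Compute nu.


Poisson's ratio: nu = lateral strain / axial strain
  nu = 0.000166 / 0.00058 = 0.2862

0.2862


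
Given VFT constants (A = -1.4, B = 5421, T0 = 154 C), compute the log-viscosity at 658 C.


VFT equation: log(eta) = A + B / (T - T0)
  T - T0 = 658 - 154 = 504
  B / (T - T0) = 5421 / 504 = 10.756
  log(eta) = -1.4 + 10.756 = 9.356

9.356


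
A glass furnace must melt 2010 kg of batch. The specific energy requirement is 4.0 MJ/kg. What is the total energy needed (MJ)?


Total energy = mass * specific energy
  E = 2010 * 4.0 = 8040 MJ

8040 MJ


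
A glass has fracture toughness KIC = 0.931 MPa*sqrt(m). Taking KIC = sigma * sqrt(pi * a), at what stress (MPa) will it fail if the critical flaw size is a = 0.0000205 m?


Rearrange KIC = sigma * sqrt(pi * a):
  sigma = KIC / sqrt(pi * a)
  sqrt(pi * 0.0000205) = 0.008025
  sigma = 0.931 / 0.008025 = 116.01 MPa

116.01 MPa


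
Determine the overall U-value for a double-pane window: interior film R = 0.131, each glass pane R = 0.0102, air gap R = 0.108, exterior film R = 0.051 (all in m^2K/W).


Total thermal resistance (series):
  R_total = R_in + R_glass + R_air + R_glass + R_out
  R_total = 0.131 + 0.0102 + 0.108 + 0.0102 + 0.051 = 0.3104 m^2K/W
U-value = 1 / R_total = 1 / 0.3104 = 3.222 W/m^2K

3.222 W/m^2K


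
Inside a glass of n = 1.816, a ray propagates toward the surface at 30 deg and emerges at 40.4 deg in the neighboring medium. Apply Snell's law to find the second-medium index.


Apply Snell's law: n1 * sin(theta1) = n2 * sin(theta2)
  n2 = n1 * sin(theta1) / sin(theta2)
  sin(30) = 0.5
  sin(40.4) = 0.64812
  n2 = 1.816 * 0.5 / 0.64812 = 1.401

1.401


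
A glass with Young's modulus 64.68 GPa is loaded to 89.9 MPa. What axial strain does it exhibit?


Rearrange E = sigma / epsilon:
  epsilon = sigma / E
  E (MPa) = 64.68 * 1000 = 64680
  epsilon = 89.9 / 64680 = 0.00139

0.00139


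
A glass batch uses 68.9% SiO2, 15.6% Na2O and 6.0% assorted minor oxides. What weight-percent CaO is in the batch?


Pieces sum to 100%:
  CaO = 100 - (SiO2 + Na2O + others)
  CaO = 100 - (68.9 + 15.6 + 6.0) = 9.5%

9.5%


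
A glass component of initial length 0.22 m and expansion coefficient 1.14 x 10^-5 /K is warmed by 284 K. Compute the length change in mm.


Thermal expansion formula: dL = alpha * L0 * dT
  dL = (1.14 x 10^-5) * 0.22 * 284 = 0.00071227 m
Convert to mm: 0.00071227 * 1000 = 0.7123 mm

0.7123 mm


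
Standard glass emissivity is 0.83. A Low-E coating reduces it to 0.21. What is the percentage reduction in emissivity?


Percentage reduction = (1 - coated/uncoated) * 100
  Ratio = 0.21 / 0.83 = 0.253
  Reduction = (1 - 0.253) * 100 = 74.7%

74.7%


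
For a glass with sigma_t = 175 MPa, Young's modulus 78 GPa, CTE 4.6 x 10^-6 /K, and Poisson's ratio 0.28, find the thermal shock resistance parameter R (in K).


Thermal shock resistance: R = sigma * (1 - nu) / (E * alpha)
  Numerator = 175 * (1 - 0.28) = 126.0
  Denominator = 78 * 1000 * (4.6 x 10^-6) = 0.3588
  R = 126.0 / 0.3588 = 351.2 K

351.2 K


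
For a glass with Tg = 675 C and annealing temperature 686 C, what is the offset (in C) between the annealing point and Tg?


Offset = T_anneal - Tg:
  offset = 686 - 675 = 11 C

11 C


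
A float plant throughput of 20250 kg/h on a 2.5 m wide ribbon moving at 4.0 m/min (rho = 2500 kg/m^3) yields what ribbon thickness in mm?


Ribbon cross-section from mass balance:
  Volume rate = throughput / density = 20250 / 2500 = 8.1 m^3/h
  thickness = volume rate / (speed * 60 * width), i.e.
  thickness = throughput / (60 * speed * width * density) * 1000
  thickness = 20250 / (60 * 4.0 * 2.5 * 2500) * 1000 = 13.5 mm

13.5 mm


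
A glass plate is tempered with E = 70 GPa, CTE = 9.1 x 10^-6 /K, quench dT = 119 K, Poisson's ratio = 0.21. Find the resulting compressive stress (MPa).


Tempering stress: sigma = E * alpha * dT / (1 - nu)
  E (MPa) = 70 * 1000 = 70000
  Numerator = 70000 * (9.1 x 10^-6) * 119 = 75.803
  Denominator = 1 - 0.21 = 0.79
  sigma = 75.803 / 0.79 = 96.0 MPa

96.0 MPa


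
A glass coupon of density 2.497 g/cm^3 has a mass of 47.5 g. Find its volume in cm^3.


Rearrange rho = m / V:
  V = m / rho
  V = 47.5 / 2.497 = 19.023 cm^3

19.023 cm^3


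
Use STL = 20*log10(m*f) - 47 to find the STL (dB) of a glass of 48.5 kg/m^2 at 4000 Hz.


Mass law: STL = 20 * log10(m * f) - 47
  m * f = 48.5 * 4000 = 194000
  log10(194000) = 5.2878
  STL = 20 * 5.2878 - 47 = 105.756 - 47 = 58.8 dB

58.8 dB


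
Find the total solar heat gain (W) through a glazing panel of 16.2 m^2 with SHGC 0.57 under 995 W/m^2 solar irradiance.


Solar heat gain: Q = Area * SHGC * Irradiance
  Q = 16.2 * 0.57 * 995 = 9187.8 W

9187.8 W


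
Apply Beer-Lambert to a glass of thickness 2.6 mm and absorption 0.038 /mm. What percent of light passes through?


Beer-Lambert law: T = exp(-alpha * thickness)
  exponent = -0.038 * 2.6 = -0.0988
  T = exp(-0.0988) = 0.9059
  Percentage = 0.9059 * 100 = 90.59%

90.59%


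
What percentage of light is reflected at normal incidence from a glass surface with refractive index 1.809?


Fresnel reflectance at normal incidence:
  R = ((n - 1)/(n + 1))^2
  (n - 1)/(n + 1) = (1.809 - 1)/(1.809 + 1) = 0.288003
  R = 0.288003^2 = 0.0829457
  R(%) = 0.0829457 * 100 = 8.295%

8.295%


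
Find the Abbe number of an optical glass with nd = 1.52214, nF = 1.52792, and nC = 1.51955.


Abbe number formula: Vd = (nd - 1) / (nF - nC)
  nd - 1 = 1.52214 - 1 = 0.52214
  nF - nC = 1.52792 - 1.51955 = 0.00837
  Vd = 0.52214 / 0.00837 = 62.38

62.38


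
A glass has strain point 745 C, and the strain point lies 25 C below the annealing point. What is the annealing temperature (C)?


T_anneal = T_strain + gap:
  T_anneal = 745 + 25 = 770 C

770 C


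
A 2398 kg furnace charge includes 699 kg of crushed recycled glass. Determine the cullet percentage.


Cullet ratio = (cullet mass / total batch mass) * 100
  Ratio = 699 / 2398 * 100 = 29.15%

29.15%


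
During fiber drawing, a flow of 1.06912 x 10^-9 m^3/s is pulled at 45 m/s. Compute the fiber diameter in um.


Cross-sectional area from continuity:
  A = Q / v = 1.06912 x 10^-9 / 45 = 2.375822 x 10^-11 m^2
Diameter from circular cross-section:
  d = sqrt(4A / pi) * 10^6 (m -> um)
  d = sqrt(4 * 2.375822 x 10^-11 / pi) * 10^6 = 5.5 um

5.5 um


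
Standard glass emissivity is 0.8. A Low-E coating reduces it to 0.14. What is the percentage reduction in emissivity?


Percentage reduction = (1 - coated/uncoated) * 100
  Ratio = 0.14 / 0.8 = 0.175
  Reduction = (1 - 0.175) * 100 = 82.5%

82.5%


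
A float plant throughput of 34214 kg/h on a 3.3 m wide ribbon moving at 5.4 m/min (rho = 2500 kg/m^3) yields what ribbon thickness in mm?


Ribbon cross-section from mass balance:
  Volume rate = throughput / density = 34214 / 2500 = 13.6856 m^3/h
  thickness = volume rate / (speed * 60 * width), i.e.
  thickness = throughput / (60 * speed * width * density) * 1000
  thickness = 34214 / (60 * 5.4 * 3.3 * 2500) * 1000 = 12.8 mm

12.8 mm


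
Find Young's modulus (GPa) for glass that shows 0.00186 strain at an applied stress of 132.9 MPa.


Young's modulus: E = stress / strain
  E = 132.9 MPa / 0.00186 = 71451.61 MPa
Convert to GPa: 71451.61 / 1000 = 71.45 GPa

71.45 GPa


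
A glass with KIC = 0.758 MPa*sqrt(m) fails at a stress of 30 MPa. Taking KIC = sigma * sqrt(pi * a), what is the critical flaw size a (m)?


Rearrange KIC = sigma * sqrt(pi * a):
  sqrt(pi * a) = KIC / sigma
  sqrt(pi * a) = 0.758 / 30 = 0.025267
  a = (KIC / sigma)^2 / pi
  a = 0.025267^2 / pi = 0.0002032 m

0.0002032 m


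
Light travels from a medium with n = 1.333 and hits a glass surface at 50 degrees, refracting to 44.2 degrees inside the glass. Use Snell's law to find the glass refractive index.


Apply Snell's law: n1 * sin(theta1) = n2 * sin(theta2)
  n2 = n1 * sin(theta1) / sin(theta2)
  sin(50) = 0.766044
  sin(44.2) = 0.697165
  n2 = 1.333 * 0.766044 / 0.697165 = 1.4647

1.4647


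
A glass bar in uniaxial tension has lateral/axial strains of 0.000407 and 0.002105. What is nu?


Poisson's ratio: nu = lateral strain / axial strain
  nu = 0.000407 / 0.002105 = 0.1933

0.1933


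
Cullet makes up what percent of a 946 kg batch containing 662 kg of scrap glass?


Cullet ratio = (cullet mass / total batch mass) * 100
  Ratio = 662 / 946 * 100 = 69.98%

69.98%


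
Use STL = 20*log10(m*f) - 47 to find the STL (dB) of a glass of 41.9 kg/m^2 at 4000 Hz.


Mass law: STL = 20 * log10(m * f) - 47
  m * f = 41.9 * 4000 = 167600
  log10(167600) = 5.22427
  STL = 20 * 5.22427 - 47 = 104.4854 - 47 = 57.5 dB

57.5 dB


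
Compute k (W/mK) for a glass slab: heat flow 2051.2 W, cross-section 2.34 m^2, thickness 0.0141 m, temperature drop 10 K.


Fourier's law rearranged: k = Q * t / (A * dT)
  Numerator = 2051.2 * 0.0141 = 28.92192
  Denominator = 2.34 * 10 = 23.4
  k = 28.92192 / 23.4 = 1.236 W/mK

1.236 W/mK


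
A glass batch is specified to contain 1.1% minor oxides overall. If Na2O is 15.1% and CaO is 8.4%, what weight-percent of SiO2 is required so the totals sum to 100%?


Known pieces sum to 100%:
  SiO2 = 100 - (others + Na2O + CaO)
  SiO2 = 100 - (1.1 + 15.1 + 8.4) = 75.4%

75.4%


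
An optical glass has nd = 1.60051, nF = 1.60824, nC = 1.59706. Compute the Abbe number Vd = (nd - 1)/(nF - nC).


Abbe number formula: Vd = (nd - 1) / (nF - nC)
  nd - 1 = 1.60051 - 1 = 0.60051
  nF - nC = 1.60824 - 1.59706 = 0.01118
  Vd = 0.60051 / 0.01118 = 53.71

53.71


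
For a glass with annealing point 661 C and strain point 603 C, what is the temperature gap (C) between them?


Gap = T_anneal - T_strain:
  gap = 661 - 603 = 58 C

58 C


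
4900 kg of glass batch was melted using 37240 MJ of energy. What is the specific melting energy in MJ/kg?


Rearrange E = m * s for s:
  s = E / m
  s = 37240 / 4900 = 7.6 MJ/kg

7.6 MJ/kg


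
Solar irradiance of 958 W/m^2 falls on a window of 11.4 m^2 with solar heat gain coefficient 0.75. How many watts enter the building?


Solar heat gain: Q = Area * SHGC * Irradiance
  Q = 11.4 * 0.75 * 958 = 8190.9 W

8190.9 W


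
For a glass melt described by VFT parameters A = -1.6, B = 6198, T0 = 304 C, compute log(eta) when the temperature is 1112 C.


VFT equation: log(eta) = A + B / (T - T0)
  T - T0 = 1112 - 304 = 808
  B / (T - T0) = 6198 / 808 = 7.671
  log(eta) = -1.6 + 7.671 = 6.071

6.071


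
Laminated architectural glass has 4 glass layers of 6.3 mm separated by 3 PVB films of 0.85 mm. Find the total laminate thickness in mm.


Total thickness = glass contribution + PVB contribution
  Glass: 4 * 6.3 = 25.2 mm
  PVB: 3 * 0.85 = 2.55 mm
  Total = 25.2 + 2.55 = 27.75 mm

27.75 mm


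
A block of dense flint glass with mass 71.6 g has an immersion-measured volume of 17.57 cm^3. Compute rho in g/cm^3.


Use the definition of density:
  rho = mass / volume
  rho = 71.6 / 17.57 = 4.075 g/cm^3

4.075 g/cm^3


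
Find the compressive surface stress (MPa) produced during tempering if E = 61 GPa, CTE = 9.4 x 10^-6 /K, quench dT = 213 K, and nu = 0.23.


Tempering stress: sigma = E * alpha * dT / (1 - nu)
  E (MPa) = 61 * 1000 = 61000
  Numerator = 61000 * (9.4 x 10^-6) * 213 = 122.1342
  Denominator = 1 - 0.23 = 0.77
  sigma = 122.1342 / 0.77 = 158.6 MPa

158.6 MPa


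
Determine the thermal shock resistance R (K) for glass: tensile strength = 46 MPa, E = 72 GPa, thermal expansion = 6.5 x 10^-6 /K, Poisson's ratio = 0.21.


Thermal shock resistance: R = sigma * (1 - nu) / (E * alpha)
  Numerator = 46 * (1 - 0.21) = 36.34
  Denominator = 72 * 1000 * (6.5 x 10^-6) = 0.468
  R = 36.34 / 0.468 = 77.6 K

77.6 K


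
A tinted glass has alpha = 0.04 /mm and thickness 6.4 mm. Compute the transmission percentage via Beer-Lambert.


Beer-Lambert law: T = exp(-alpha * thickness)
  exponent = -0.04 * 6.4 = -0.256
  T = exp(-0.256) = 0.7741
  Percentage = 0.7741 * 100 = 77.41%

77.41%


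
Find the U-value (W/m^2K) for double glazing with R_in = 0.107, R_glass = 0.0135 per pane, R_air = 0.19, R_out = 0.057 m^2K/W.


Total thermal resistance (series):
  R_total = R_in + R_glass + R_air + R_glass + R_out
  R_total = 0.107 + 0.0135 + 0.19 + 0.0135 + 0.057 = 0.381 m^2K/W
U-value = 1 / R_total = 1 / 0.381 = 2.625 W/m^2K

2.625 W/m^2K


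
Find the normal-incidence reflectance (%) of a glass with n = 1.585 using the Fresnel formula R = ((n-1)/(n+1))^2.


Fresnel reflectance at normal incidence:
  R = ((n - 1)/(n + 1))^2
  (n - 1)/(n + 1) = (1.585 - 1)/(1.585 + 1) = 0.226306
  R = 0.226306^2 = 0.0512144
  R(%) = 0.0512144 * 100 = 5.121%

5.121%


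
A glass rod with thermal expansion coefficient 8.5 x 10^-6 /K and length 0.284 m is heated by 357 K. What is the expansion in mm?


Thermal expansion formula: dL = alpha * L0 * dT
  dL = (8.5 x 10^-6) * 0.284 * 357 = 0.0008618 m
Convert to mm: 0.0008618 * 1000 = 0.8618 mm

0.8618 mm


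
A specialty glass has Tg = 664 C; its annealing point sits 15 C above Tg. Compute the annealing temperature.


The annealing temperature is Tg plus the offset:
  T_anneal = 664 + 15 = 679 C

679 C


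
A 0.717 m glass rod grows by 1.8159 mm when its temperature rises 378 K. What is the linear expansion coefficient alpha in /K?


Rearrange dL = alpha * L0 * dT for alpha:
  alpha = dL / (L0 * dT)
  alpha = (1.8159 / 1000) / (0.717 * 378) = 0.0000067 /K = 6.7 x 10^-6 /K

6.7 x 10^-6 /K


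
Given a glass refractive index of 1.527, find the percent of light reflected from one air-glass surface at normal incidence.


Fresnel reflectance at normal incidence:
  R = ((n - 1)/(n + 1))^2
  (n - 1)/(n + 1) = (1.527 - 1)/(1.527 + 1) = 0.208548
  R = 0.208548^2 = 0.0434923
  R(%) = 0.0434923 * 100 = 4.349%

4.349%


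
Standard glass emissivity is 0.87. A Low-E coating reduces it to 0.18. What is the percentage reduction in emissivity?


Percentage reduction = (1 - coated/uncoated) * 100
  Ratio = 0.18 / 0.87 = 0.2069
  Reduction = (1 - 0.2069) * 100 = 79.3%

79.3%


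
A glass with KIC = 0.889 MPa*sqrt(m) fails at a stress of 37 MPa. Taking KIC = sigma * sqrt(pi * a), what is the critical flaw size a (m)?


Rearrange KIC = sigma * sqrt(pi * a):
  sqrt(pi * a) = KIC / sigma
  sqrt(pi * a) = 0.889 / 37 = 0.024027
  a = (KIC / sigma)^2 / pi
  a = 0.024027^2 / pi = 0.0001838 m

0.0001838 m


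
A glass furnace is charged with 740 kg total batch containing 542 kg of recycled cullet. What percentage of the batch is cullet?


Cullet ratio = (cullet mass / total batch mass) * 100
  Ratio = 542 / 740 * 100 = 73.24%

73.24%


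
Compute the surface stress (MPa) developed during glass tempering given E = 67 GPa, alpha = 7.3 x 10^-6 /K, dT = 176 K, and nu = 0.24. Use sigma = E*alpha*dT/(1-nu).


Tempering stress: sigma = E * alpha * dT / (1 - nu)
  E (MPa) = 67 * 1000 = 67000
  Numerator = 67000 * (7.3 x 10^-6) * 176 = 86.0816
  Denominator = 1 - 0.24 = 0.76
  sigma = 86.0816 / 0.76 = 113.3 MPa

113.3 MPa


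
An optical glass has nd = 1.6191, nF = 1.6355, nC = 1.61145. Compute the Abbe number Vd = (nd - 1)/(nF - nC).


Abbe number formula: Vd = (nd - 1) / (nF - nC)
  nd - 1 = 1.6191 - 1 = 0.6191
  nF - nC = 1.6355 - 1.61145 = 0.02405
  Vd = 0.6191 / 0.02405 = 25.74

25.74


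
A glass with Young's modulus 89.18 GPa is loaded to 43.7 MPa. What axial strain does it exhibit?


Rearrange E = sigma / epsilon:
  epsilon = sigma / E
  E (MPa) = 89.18 * 1000 = 89180
  epsilon = 43.7 / 89180 = 0.00049

0.00049


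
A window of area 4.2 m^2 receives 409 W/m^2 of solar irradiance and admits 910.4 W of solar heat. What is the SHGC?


Rearrange Q = Area * SHGC * Irradiance:
  SHGC = Q / (Area * Irradiance)
  SHGC = 910.4 / (4.2 * 409) = 0.53

0.53


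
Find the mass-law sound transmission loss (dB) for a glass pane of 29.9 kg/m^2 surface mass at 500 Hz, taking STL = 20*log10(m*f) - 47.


Mass law: STL = 20 * log10(m * f) - 47
  m * f = 29.9 * 500 = 14950
  log10(14950) = 4.17464
  STL = 20 * 4.17464 - 47 = 83.4928 - 47 = 36.5 dB

36.5 dB


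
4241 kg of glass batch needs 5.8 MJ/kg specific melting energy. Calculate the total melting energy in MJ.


Total energy = mass * specific energy
  E = 4241 * 5.8 = 24597.8 MJ

24597.8 MJ


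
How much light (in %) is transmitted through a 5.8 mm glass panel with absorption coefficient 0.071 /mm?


Beer-Lambert law: T = exp(-alpha * thickness)
  exponent = -0.071 * 5.8 = -0.4118
  T = exp(-0.4118) = 0.6625
  Percentage = 0.6625 * 100 = 66.25%

66.25%


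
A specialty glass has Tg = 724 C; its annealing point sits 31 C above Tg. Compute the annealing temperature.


The annealing temperature is Tg plus the offset:
  T_anneal = 724 + 31 = 755 C

755 C


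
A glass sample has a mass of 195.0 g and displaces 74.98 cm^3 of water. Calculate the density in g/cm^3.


Use the definition of density:
  rho = mass / volume
  rho = 195.0 / 74.98 = 2.601 g/cm^3

2.601 g/cm^3


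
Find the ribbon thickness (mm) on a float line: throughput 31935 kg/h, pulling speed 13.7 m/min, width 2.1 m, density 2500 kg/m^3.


Ribbon cross-section from mass balance:
  Volume rate = throughput / density = 31935 / 2500 = 12.774 m^3/h
  thickness = volume rate / (speed * 60 * width), i.e.
  thickness = throughput / (60 * speed * width * density) * 1000
  thickness = 31935 / (60 * 13.7 * 2.1 * 2500) * 1000 = 7.4 mm

7.4 mm


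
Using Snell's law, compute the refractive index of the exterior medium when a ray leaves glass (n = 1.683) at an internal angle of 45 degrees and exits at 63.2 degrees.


Apply Snell's law: n1 * sin(theta1) = n2 * sin(theta2)
  n2 = n1 * sin(theta1) / sin(theta2)
  sin(45) = 0.707107
  sin(63.2) = 0.892586
  n2 = 1.683 * 0.707107 / 0.892586 = 1.3333

1.3333


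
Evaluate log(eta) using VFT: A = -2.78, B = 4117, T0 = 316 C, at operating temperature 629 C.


VFT equation: log(eta) = A + B / (T - T0)
  T - T0 = 629 - 316 = 313
  B / (T - T0) = 4117 / 313 = 13.153
  log(eta) = -2.78 + 13.153 = 10.373

10.373


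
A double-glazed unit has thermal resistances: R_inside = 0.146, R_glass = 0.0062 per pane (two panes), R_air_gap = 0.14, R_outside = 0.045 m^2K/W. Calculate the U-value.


Total thermal resistance (series):
  R_total = R_in + R_glass + R_air + R_glass + R_out
  R_total = 0.146 + 0.0062 + 0.14 + 0.0062 + 0.045 = 0.3434 m^2K/W
U-value = 1 / R_total = 1 / 0.3434 = 2.912 W/m^2K

2.912 W/m^2K


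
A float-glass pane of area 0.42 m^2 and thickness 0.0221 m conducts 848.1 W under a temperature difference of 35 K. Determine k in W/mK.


Fourier's law rearranged: k = Q * t / (A * dT)
  Numerator = 848.1 * 0.0221 = 18.74301
  Denominator = 0.42 * 35 = 14.7
  k = 18.74301 / 14.7 = 1.275 W/mK

1.275 W/mK


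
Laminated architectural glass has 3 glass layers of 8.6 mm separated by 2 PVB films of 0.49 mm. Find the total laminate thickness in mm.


Total thickness = glass contribution + PVB contribution
  Glass: 3 * 8.6 = 25.8 mm
  PVB: 2 * 0.49 = 0.98 mm
  Total = 25.8 + 0.98 = 26.78 mm

26.78 mm


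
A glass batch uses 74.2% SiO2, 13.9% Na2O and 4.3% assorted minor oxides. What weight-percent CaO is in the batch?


Pieces sum to 100%:
  CaO = 100 - (SiO2 + Na2O + others)
  CaO = 100 - (74.2 + 13.9 + 4.3) = 7.6%

7.6%


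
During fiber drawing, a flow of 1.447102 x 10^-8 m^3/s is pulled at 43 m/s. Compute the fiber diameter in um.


Cross-sectional area from continuity:
  A = Q / v = 1.447102 x 10^-8 / 43 = 3.365353 x 10^-10 m^2
Diameter from circular cross-section:
  d = sqrt(4A / pi) * 10^6 (m -> um)
  d = sqrt(4 * 3.365353 x 10^-10 / pi) * 10^6 = 20.7 um

20.7 um


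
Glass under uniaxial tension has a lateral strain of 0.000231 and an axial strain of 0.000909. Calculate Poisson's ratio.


Poisson's ratio: nu = lateral strain / axial strain
  nu = 0.000231 / 0.000909 = 0.2541

0.2541


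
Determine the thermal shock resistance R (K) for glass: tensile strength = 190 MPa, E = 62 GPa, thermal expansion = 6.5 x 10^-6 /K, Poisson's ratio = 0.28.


Thermal shock resistance: R = sigma * (1 - nu) / (E * alpha)
  Numerator = 190 * (1 - 0.28) = 136.8
  Denominator = 62 * 1000 * (6.5 x 10^-6) = 0.403
  R = 136.8 / 0.403 = 339.5 K

339.5 K


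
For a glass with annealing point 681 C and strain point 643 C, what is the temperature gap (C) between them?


Gap = T_anneal - T_strain:
  gap = 681 - 643 = 38 C

38 C


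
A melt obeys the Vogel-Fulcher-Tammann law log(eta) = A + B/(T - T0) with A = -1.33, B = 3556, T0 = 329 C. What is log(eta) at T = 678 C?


VFT equation: log(eta) = A + B / (T - T0)
  T - T0 = 678 - 329 = 349
  B / (T - T0) = 3556 / 349 = 10.189
  log(eta) = -1.33 + 10.189 = 8.859

8.859


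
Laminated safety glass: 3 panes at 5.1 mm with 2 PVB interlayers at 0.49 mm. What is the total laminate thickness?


Total thickness = glass contribution + PVB contribution
  Glass: 3 * 5.1 = 15.3 mm
  PVB: 2 * 0.49 = 0.98 mm
  Total = 15.3 + 0.98 = 16.28 mm

16.28 mm


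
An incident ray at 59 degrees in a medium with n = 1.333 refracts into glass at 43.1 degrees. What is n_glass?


Apply Snell's law: n1 * sin(theta1) = n2 * sin(theta2)
  n2 = n1 * sin(theta1) / sin(theta2)
  sin(59) = 0.857167
  sin(43.1) = 0.683274
  n2 = 1.333 * 0.857167 / 0.683274 = 1.6722

1.6722


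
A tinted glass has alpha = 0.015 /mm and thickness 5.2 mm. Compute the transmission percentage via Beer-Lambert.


Beer-Lambert law: T = exp(-alpha * thickness)
  exponent = -0.015 * 5.2 = -0.078
  T = exp(-0.078) = 0.925
  Percentage = 0.925 * 100 = 92.5%

92.5%


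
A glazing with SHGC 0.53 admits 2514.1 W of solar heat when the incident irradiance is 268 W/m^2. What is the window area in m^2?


Rearrange Q = Area * SHGC * Irradiance:
  Area = Q / (SHGC * Irradiance)
  Area = 2514.1 / (0.53 * 268) = 17.7 m^2

17.7 m^2


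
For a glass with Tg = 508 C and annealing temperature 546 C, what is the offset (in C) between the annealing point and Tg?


Offset = T_anneal - Tg:
  offset = 546 - 508 = 38 C

38 C


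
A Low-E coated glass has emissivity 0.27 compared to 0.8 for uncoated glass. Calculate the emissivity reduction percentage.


Percentage reduction = (1 - coated/uncoated) * 100
  Ratio = 0.27 / 0.8 = 0.3375
  Reduction = (1 - 0.3375) * 100 = 66.2%

66.2%


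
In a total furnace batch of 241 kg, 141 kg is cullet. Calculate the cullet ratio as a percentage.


Cullet ratio = (cullet mass / total batch mass) * 100
  Ratio = 141 / 241 * 100 = 58.51%

58.51%


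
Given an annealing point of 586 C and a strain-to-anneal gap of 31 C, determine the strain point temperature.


Strain point = annealing point - difference:
  T_strain = 586 - 31 = 555 C

555 C


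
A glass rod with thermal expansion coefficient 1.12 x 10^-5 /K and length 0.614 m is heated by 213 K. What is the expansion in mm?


Thermal expansion formula: dL = alpha * L0 * dT
  dL = (1.12 x 10^-5) * 0.614 * 213 = 0.00146476 m
Convert to mm: 0.00146476 * 1000 = 1.4648 mm

1.4648 mm


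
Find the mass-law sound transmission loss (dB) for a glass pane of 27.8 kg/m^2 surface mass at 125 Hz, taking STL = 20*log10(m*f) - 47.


Mass law: STL = 20 * log10(m * f) - 47
  m * f = 27.8 * 125 = 3475
  log10(3475) = 3.54095
  STL = 20 * 3.54095 - 47 = 70.819 - 47 = 23.8 dB

23.8 dB


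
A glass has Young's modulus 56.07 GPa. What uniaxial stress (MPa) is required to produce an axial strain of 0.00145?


Rearrange E = sigma / epsilon:
  sigma = E * epsilon
  E (MPa) = 56.07 * 1000 = 56070
  sigma = 56070 * 0.00145 = 81.3 MPa

81.3 MPa


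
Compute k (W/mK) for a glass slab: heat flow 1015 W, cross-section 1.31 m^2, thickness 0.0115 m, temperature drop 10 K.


Fourier's law rearranged: k = Q * t / (A * dT)
  Numerator = 1015 * 0.0115 = 11.6725
  Denominator = 1.31 * 10 = 13.1
  k = 11.6725 / 13.1 = 0.891 W/mK

0.891 W/mK


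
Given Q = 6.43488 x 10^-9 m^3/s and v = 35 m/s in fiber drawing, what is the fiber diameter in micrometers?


Cross-sectional area from continuity:
  A = Q / v = 6.43488 x 10^-9 / 35 = 1.838537 x 10^-10 m^2
Diameter from circular cross-section:
  d = sqrt(4A / pi) * 10^6 (m -> um)
  d = sqrt(4 * 1.838537 x 10^-10 / pi) * 10^6 = 15.3 um

15.3 um


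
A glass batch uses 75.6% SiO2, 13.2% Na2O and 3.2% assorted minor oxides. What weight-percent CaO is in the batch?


Pieces sum to 100%:
  CaO = 100 - (SiO2 + Na2O + others)
  CaO = 100 - (75.6 + 13.2 + 3.2) = 8.0%

8.0%


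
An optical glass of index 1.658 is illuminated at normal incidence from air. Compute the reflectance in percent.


Fresnel reflectance at normal incidence:
  R = ((n - 1)/(n + 1))^2
  (n - 1)/(n + 1) = (1.658 - 1)/(1.658 + 1) = 0.247555
  R = 0.247555^2 = 0.0612835
  R(%) = 0.0612835 * 100 = 6.128%

6.128%


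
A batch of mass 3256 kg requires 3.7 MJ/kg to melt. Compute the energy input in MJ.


Total energy = mass * specific energy
  E = 3256 * 3.7 = 12047.2 MJ

12047.2 MJ


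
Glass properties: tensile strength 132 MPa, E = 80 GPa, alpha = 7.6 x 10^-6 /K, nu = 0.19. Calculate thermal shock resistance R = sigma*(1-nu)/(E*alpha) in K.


Thermal shock resistance: R = sigma * (1 - nu) / (E * alpha)
  Numerator = 132 * (1 - 0.19) = 106.92
  Denominator = 80 * 1000 * (7.6 x 10^-6) = 0.608
  R = 106.92 / 0.608 = 175.9 K

175.9 K


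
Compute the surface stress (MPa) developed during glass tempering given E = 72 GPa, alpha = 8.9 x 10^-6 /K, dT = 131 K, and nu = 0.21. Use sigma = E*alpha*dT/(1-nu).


Tempering stress: sigma = E * alpha * dT / (1 - nu)
  E (MPa) = 72 * 1000 = 72000
  Numerator = 72000 * (8.9 x 10^-6) * 131 = 83.9448
  Denominator = 1 - 0.21 = 0.79
  sigma = 83.9448 / 0.79 = 106.3 MPa

106.3 MPa


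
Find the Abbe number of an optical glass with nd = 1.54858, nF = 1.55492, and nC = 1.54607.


Abbe number formula: Vd = (nd - 1) / (nF - nC)
  nd - 1 = 1.54858 - 1 = 0.54858
  nF - nC = 1.55492 - 1.54607 = 0.00885
  Vd = 0.54858 / 0.00885 = 61.99

61.99


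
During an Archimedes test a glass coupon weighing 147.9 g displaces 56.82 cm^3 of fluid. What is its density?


Use the definition of density:
  rho = mass / volume
  rho = 147.9 / 56.82 = 2.603 g/cm^3

2.603 g/cm^3


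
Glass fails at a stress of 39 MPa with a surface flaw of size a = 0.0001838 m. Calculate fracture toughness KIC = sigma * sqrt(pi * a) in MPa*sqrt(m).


Fracture toughness: KIC = sigma * sqrt(pi * a)
  pi * a = pi * 0.0001838 = 0.000577425
  sqrt(pi * a) = 0.02403
  KIC = 39 * 0.02403 = 0.937 MPa*sqrt(m)

0.937 MPa*sqrt(m)


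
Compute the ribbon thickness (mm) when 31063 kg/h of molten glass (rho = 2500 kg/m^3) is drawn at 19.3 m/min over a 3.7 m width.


Ribbon cross-section from mass balance:
  Volume rate = throughput / density = 31063 / 2500 = 12.4252 m^3/h
  thickness = volume rate / (speed * 60 * width), i.e.
  thickness = throughput / (60 * speed * width * density) * 1000
  thickness = 31063 / (60 * 19.3 * 3.7 * 2500) * 1000 = 2.9 mm

2.9 mm


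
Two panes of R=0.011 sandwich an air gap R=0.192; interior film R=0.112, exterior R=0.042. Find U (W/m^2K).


Total thermal resistance (series):
  R_total = R_in + R_glass + R_air + R_glass + R_out
  R_total = 0.112 + 0.011 + 0.192 + 0.011 + 0.042 = 0.368 m^2K/W
U-value = 1 / R_total = 1 / 0.368 = 2.717 W/m^2K

2.717 W/m^2K


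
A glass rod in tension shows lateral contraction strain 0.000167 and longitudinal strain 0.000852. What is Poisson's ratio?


Poisson's ratio: nu = lateral strain / axial strain
  nu = 0.000167 / 0.000852 = 0.196

0.196


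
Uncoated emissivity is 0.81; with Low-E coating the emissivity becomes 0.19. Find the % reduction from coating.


Percentage reduction = (1 - coated/uncoated) * 100
  Ratio = 0.19 / 0.81 = 0.2346
  Reduction = (1 - 0.2346) * 100 = 76.5%

76.5%


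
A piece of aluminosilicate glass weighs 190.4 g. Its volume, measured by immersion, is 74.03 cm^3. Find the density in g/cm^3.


Use the definition of density:
  rho = mass / volume
  rho = 190.4 / 74.03 = 2.572 g/cm^3

2.572 g/cm^3


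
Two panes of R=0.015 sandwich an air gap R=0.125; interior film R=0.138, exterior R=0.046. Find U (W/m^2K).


Total thermal resistance (series):
  R_total = R_in + R_glass + R_air + R_glass + R_out
  R_total = 0.138 + 0.015 + 0.125 + 0.015 + 0.046 = 0.339 m^2K/W
U-value = 1 / R_total = 1 / 0.339 = 2.95 W/m^2K

2.95 W/m^2K


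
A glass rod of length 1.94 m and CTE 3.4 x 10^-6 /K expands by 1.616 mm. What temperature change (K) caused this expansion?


Rearrange dL = alpha * L0 * dT for dT:
  dT = dL / (alpha * L0)
  dL (m) = 1.616 / 1000 = 0.001616
  dT = 0.001616 / ((3.4 x 10^-6) * 1.94) = 245.0 K

245.0 K


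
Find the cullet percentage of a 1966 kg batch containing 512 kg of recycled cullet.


Cullet ratio = (cullet mass / total batch mass) * 100
  Ratio = 512 / 1966 * 100 = 26.04%

26.04%


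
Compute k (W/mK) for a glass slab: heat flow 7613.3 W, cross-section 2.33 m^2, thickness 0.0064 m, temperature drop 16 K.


Fourier's law rearranged: k = Q * t / (A * dT)
  Numerator = 7613.3 * 0.0064 = 48.72512
  Denominator = 2.33 * 16 = 37.28
  k = 48.72512 / 37.28 = 1.307 W/mK

1.307 W/mK
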